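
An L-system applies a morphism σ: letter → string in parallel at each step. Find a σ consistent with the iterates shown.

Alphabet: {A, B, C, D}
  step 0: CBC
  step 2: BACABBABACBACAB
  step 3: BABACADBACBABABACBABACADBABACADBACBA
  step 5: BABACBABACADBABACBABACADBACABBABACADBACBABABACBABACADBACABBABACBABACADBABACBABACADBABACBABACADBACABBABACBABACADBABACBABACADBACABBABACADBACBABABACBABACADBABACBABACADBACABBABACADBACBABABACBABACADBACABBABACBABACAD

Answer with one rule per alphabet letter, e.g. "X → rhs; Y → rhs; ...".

A->BAC, B->BA, C->AD, D->AB

  step 2 ⇒ step 3: BACABBABACBACAB ⇒ BA·BAC·AD·BAC·BA·BA·BAC·BA·BAC·AD·BA·BAC·AD·BAC·BA
    A ↦ BAC
    B ↦ BA
    C ↦ AD
    D ↦ AB  (constrained at step 3)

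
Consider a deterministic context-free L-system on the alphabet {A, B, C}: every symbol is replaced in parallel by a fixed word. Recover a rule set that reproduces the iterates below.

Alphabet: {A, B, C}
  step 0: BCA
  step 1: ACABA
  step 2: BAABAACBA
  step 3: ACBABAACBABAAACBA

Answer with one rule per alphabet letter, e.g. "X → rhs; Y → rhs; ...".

  step 2 ⇒ step 3: BAABAACBA ⇒ AC·BA·BA·AC·BA·BA·A·AC·BA
    A ↦ BA
    B ↦ AC
    C ↦ A

A->BA, B->AC, C->A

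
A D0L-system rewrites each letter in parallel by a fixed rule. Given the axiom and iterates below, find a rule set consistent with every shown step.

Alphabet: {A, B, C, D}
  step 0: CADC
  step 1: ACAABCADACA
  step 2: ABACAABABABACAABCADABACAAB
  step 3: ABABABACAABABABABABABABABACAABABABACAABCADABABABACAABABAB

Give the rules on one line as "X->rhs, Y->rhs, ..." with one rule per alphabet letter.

A->AB, B->AB, C->ACA, D->CAD

  step 2 ⇒ step 3: ABACAABABABACAABCADABACAAB ⇒ AB·AB·AB·ACA·AB·AB·AB·AB·AB·AB·AB·AB·ACA·AB·AB·AB·ACA·AB·CAD·AB·AB·AB·ACA·AB·AB·AB
    A ↦ AB
    B ↦ AB
    C ↦ ACA
    D ↦ CAD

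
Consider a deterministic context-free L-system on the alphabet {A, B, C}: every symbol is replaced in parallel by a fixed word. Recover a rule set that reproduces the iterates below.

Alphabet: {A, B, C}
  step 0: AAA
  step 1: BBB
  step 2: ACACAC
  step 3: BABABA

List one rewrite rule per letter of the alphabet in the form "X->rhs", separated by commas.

A->B, B->AC, C->A

  step 2 ⇒ step 3: ACACAC ⇒ B·A·B·A·B·A
    A ↦ B
    C ↦ A
  step 1 ⇒ step 2: BBB ⇒ AC·AC·AC
    B ↦ AC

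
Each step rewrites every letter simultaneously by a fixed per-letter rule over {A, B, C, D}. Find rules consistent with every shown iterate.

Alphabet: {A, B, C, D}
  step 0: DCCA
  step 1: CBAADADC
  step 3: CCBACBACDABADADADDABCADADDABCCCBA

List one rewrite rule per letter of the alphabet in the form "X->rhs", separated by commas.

  step 0 ⇒ step 1: DCCA ⇒ CBA·AD·AD·C
    A ↦ C
    C ↦ AD
    D ↦ CBA
    B ↦ DAB  (constrained at step 1)

A->C, B->DAB, C->AD, D->CBA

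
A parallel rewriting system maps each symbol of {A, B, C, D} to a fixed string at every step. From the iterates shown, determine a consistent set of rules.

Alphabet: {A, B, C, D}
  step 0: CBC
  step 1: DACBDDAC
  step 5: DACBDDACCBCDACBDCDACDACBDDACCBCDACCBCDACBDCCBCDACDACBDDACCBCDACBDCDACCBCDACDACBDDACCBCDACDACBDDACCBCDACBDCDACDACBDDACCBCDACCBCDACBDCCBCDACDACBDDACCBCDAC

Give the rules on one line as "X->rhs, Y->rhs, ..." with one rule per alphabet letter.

A->BC, B->BD, C->DAC, D->C

  step 0 ⇒ step 1: CBC ⇒ DAC·BD·DAC
    B ↦ BD
    C ↦ DAC
    A ↦ BC  (constrained at step 1)
    D ↦ C  (constrained at step 1)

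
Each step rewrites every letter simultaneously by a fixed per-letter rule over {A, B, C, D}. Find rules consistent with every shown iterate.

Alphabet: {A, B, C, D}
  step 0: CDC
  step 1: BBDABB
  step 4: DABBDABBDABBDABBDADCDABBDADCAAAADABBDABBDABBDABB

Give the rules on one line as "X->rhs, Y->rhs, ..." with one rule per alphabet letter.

A->DC, B->AA, C->BB, D->DA

  step 0 ⇒ step 1: CDC ⇒ BB·DA·BB
    C ↦ BB
    D ↦ DA
    A ↦ DC  (constrained at step 1)
    B ↦ AA  (constrained at step 1)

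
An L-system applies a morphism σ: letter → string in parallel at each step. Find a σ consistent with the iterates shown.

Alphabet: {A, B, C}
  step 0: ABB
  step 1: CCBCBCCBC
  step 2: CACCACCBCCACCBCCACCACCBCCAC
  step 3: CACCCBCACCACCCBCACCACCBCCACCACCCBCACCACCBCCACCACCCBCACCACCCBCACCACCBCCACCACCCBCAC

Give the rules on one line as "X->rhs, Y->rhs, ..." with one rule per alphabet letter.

  step 2 ⇒ step 3: CACCACCBCCACCBCCACCACCBCCAC ⇒ CAC·CCB·CAC·CAC·CCB·CAC·CAC·CBC·CAC·CAC·CCB·CAC·CAC·CBC·CAC·CAC·CCB·CAC·CAC·CCB·CAC·CAC·CBC·CAC·CAC·CCB·CAC
    A ↦ CCB
    B ↦ CBC
    C ↦ CAC

A->CCB, B->CBC, C->CAC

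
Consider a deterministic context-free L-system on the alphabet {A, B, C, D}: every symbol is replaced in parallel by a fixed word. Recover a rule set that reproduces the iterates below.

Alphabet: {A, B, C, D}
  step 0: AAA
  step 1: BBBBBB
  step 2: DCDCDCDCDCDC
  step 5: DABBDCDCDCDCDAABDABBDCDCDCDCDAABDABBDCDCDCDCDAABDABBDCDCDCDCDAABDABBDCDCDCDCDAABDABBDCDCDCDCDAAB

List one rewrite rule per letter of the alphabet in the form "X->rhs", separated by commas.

  step 1 ⇒ step 2: BBBBBB ⇒ DC·DC·DC·DC·DC·DC
    B ↦ DC
  step 0 ⇒ step 1: AAA ⇒ BB·BB·BB
    A ↦ BB
    C ↦ AB  (constrained at step 2)
    D ↦ DA  (constrained at step 2)

A->BB, B->DC, C->AB, D->DA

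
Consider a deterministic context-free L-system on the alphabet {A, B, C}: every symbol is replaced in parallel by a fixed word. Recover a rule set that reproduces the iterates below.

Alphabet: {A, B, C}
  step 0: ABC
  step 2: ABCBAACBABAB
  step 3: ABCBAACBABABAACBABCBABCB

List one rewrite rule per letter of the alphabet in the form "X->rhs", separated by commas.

A->AB, B->CB, C->AA

  step 2 ⇒ step 3: ABCBAACBABAB ⇒ AB·CB·AA·CB·AB·AB·AA·CB·AB·CB·AB·CB
    A ↦ AB
    B ↦ CB
    C ↦ AA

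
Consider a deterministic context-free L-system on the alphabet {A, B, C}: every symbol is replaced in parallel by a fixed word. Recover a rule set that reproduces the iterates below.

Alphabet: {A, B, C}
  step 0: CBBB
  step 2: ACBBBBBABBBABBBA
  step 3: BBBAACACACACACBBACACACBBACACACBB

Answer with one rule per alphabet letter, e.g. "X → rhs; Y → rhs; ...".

A->BB, B->AC, C->BA

  step 2 ⇒ step 3: ACBBBBBABBBABBBA ⇒ BB·BA·AC·AC·AC·AC·AC·BB·AC·AC·AC·BB·AC·AC·AC·BB
    A ↦ BB
    B ↦ AC
    C ↦ BA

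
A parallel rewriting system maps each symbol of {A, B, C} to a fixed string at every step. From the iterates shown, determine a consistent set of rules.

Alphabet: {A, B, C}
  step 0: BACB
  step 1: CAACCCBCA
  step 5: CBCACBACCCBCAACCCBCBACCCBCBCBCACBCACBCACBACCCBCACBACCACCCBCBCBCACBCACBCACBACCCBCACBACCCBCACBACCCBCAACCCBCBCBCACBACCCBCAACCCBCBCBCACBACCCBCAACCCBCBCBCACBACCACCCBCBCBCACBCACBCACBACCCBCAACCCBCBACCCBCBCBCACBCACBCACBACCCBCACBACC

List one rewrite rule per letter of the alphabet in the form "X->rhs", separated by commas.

A->ACC, B->CA, C->CB

  step 0 ⇒ step 1: BACB ⇒ CA·ACC·CB·CA
    A ↦ ACC
    B ↦ CA
    C ↦ CB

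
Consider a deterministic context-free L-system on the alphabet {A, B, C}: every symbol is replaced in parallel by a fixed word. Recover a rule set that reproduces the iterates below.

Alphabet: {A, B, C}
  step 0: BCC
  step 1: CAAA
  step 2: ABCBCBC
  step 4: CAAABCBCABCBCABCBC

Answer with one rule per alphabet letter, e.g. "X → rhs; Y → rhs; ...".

A->BC, B->CA, C->A

  step 1 ⇒ step 2: CAAA ⇒ A·BC·BC·BC
    A ↦ BC
    C ↦ A
  step 0 ⇒ step 1: BCC ⇒ CA·A·A
    B ↦ CA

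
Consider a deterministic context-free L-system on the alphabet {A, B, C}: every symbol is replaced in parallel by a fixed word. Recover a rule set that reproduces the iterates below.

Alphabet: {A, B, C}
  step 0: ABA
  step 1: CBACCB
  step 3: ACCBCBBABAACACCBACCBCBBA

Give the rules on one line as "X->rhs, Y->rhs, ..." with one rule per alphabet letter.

  step 0 ⇒ step 1: ABA ⇒ CB·AC·CB
    A ↦ CB
    B ↦ AC
    C ↦ BA  (constrained at step 1)

A->CB, B->AC, C->BA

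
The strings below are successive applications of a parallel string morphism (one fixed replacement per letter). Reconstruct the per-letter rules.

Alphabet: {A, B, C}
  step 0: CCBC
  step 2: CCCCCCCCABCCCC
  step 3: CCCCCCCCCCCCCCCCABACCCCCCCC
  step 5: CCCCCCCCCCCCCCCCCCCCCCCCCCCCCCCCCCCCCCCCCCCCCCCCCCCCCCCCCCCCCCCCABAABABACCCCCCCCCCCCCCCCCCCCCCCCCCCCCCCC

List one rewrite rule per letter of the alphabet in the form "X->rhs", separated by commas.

  step 2 ⇒ step 3: CCCCCCCCABCCCC ⇒ CC·CC·CC·CC·CC·CC·CC·CC·AB·A·CC·CC·CC·CC
    A ↦ AB
    B ↦ A
    C ↦ CC

A->AB, B->A, C->CC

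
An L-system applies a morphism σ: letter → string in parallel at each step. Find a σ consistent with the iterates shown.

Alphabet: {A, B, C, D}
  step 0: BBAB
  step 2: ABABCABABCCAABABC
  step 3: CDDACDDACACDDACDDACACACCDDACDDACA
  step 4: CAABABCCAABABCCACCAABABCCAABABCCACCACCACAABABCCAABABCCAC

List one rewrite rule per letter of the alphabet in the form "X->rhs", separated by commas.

  step 3 ⇒ step 4: CDDACDDACACDDACDDACACACCDDACDDACA ⇒ CA·AB·AB·C·CA·AB·AB·C·CA·C·CA·AB·AB·C·CA·AB·AB·C·CA·C·CA·C·CA·CA·AB·AB·C·CA·AB·AB·C·CA·C
    A ↦ C
    C ↦ CA
    D ↦ AB
  step 2 ⇒ step 3: ABABCABABCCAABABC ⇒ C·DDA·C·DDA·CA·C·DDA·C·DDA·CA·CA·C·C·DDA·C·DDA·CA
    B ↦ DDA

A->C, B->DDA, C->CA, D->AB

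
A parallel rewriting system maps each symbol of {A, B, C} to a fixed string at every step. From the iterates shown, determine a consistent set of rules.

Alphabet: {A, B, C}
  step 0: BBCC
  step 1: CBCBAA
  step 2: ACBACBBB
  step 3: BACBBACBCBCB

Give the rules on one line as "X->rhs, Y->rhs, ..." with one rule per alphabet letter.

A->B, B->CB, C->A

  step 2 ⇒ step 3: ACBACBBB ⇒ B·A·CB·B·A·CB·CB·CB
    A ↦ B
    B ↦ CB
    C ↦ A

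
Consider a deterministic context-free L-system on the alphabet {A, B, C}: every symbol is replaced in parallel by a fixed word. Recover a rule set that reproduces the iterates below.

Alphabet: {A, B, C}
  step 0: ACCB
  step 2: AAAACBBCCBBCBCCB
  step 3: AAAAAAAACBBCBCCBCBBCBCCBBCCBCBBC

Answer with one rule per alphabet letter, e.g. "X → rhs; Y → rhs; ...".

  step 2 ⇒ step 3: AAAACBBCCBBCBCCB ⇒ AA·AA·AA·AA·CB·BC·BC·CB·CB·BC·BC·CB·BC·CB·CB·BC
    A ↦ AA
    B ↦ BC
    C ↦ CB

A->AA, B->BC, C->CB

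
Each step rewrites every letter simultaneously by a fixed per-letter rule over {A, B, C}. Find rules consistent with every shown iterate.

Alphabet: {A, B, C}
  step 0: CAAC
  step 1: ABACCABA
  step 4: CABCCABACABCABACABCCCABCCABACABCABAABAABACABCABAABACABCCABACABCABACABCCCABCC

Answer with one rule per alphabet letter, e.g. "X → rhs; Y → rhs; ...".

A->C, B->ABC, C->ABA

  step 0 ⇒ step 1: CAAC ⇒ ABA·C·C·ABA
    A ↦ C
    C ↦ ABA
    B ↦ ABC  (constrained at step 1)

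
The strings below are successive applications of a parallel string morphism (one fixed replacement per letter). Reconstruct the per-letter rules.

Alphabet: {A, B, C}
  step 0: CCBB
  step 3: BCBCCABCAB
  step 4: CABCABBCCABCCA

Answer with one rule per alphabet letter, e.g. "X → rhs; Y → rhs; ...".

A->C, B->CA, C->B

  step 3 ⇒ step 4: BCBCCABCAB ⇒ CA·B·CA·B·B·C·CA·B·C·CA
    A ↦ C
    B ↦ CA
    C ↦ B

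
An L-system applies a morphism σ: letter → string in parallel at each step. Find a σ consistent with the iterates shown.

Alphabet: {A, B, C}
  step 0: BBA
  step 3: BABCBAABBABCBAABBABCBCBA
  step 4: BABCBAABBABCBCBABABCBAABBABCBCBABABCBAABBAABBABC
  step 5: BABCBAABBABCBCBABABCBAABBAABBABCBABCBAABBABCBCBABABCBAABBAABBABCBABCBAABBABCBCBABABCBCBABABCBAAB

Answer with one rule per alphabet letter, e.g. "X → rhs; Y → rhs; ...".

A->BC, B->BA, C->AB

  step 4 ⇒ step 5: BABCBAABBABCBCBABABCBAABBABCBCBABABCBAABBAABBABC ⇒ BA·BC·BA·AB·BA·BC·BC·BA·BA·BC·BA·AB·BA·AB·BA·BC·BA·BC·BA·AB·BA·BC·BC·BA·BA·BC·BA·AB·BA·AB·BA·BC·BA·BC·BA·AB·BA·BC·BC·BA·BA·BC·BC·BA·BA·BC·BA·AB
    A ↦ BC
    B ↦ BA
    C ↦ AB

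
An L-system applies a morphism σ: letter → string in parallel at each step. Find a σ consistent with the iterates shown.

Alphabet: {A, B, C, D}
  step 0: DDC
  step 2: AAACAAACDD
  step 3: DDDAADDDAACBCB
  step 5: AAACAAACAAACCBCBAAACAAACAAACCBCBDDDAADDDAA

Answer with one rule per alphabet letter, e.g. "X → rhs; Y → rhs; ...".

  step 2 ⇒ step 3: AAACAAACDD ⇒ D·D·D·AA·D·D·D·AA·CB·CB
    A ↦ D
    C ↦ AA
    D ↦ CB
    B ↦ AC  (constrained at step 3)

A->D, B->AC, C->AA, D->CB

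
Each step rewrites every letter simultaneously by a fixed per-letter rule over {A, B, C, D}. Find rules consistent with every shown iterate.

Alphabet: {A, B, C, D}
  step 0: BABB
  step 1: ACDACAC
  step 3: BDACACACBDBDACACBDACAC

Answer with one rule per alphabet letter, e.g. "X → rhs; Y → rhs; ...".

A->D, B->AC, C->BB, D->BD

  step 0 ⇒ step 1: BABB ⇒ AC·D·AC·AC
    A ↦ D
    B ↦ AC
    C ↦ BB  (constrained at step 1)
    D ↦ BD  (constrained at step 1)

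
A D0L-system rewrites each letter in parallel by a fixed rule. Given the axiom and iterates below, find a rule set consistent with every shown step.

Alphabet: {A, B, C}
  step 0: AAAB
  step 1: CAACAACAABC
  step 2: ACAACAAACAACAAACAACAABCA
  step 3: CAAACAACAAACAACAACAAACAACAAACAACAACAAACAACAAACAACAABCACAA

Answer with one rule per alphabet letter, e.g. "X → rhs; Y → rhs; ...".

A->CAA, B->BC, C->A

  step 2 ⇒ step 3: ACAACAAACAACAAACAACAABCA ⇒ CAA·A·CAA·CAA·A·CAA·CAA·CAA·A·CAA·CAA·A·CAA·CAA·CAA·A·CAA·CAA·A·CAA·CAA·BC·A·CAA
    A ↦ CAA
    B ↦ BC
    C ↦ A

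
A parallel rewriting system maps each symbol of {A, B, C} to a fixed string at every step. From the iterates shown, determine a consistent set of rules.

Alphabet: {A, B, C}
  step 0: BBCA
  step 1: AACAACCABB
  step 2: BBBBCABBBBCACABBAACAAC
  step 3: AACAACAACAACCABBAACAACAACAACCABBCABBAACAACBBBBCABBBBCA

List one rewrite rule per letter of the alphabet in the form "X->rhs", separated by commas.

A->BB, B->AAC, C->CA

  step 2 ⇒ step 3: BBBBCABBBBCACABBAACAAC ⇒ AAC·AAC·AAC·AAC·CA·BB·AAC·AAC·AAC·AAC·CA·BB·CA·BB·AAC·AAC·BB·BB·CA·BB·BB·CA
    A ↦ BB
    B ↦ AAC
    C ↦ CA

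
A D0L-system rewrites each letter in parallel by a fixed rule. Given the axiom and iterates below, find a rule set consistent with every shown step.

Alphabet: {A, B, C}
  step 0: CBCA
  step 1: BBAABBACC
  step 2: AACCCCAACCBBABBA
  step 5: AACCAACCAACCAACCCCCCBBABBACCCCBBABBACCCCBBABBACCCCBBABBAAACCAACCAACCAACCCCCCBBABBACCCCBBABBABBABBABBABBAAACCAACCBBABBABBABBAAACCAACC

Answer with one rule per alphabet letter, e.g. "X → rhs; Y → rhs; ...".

A->CC, B->A, C->BBA

  step 1 ⇒ step 2: BBAABBACC ⇒ A·A·CC·CC·A·A·CC·BBA·BBA
    A ↦ CC
    B ↦ A
    C ↦ BBA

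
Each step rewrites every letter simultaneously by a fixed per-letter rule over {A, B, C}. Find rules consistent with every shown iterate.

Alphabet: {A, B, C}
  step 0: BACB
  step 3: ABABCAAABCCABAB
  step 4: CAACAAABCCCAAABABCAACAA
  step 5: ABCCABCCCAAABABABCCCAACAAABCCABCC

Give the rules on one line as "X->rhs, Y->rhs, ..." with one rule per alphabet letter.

A->C, B->AA, C->AB

  step 4 ⇒ step 5: CAACAAABCCCAAABABCAACAA ⇒ AB·C·C·AB·C·C·C·AA·AB·AB·AB·C·C·C·AA·C·AA·AB·C·C·AB·C·C
    A ↦ C
    B ↦ AA
    C ↦ AB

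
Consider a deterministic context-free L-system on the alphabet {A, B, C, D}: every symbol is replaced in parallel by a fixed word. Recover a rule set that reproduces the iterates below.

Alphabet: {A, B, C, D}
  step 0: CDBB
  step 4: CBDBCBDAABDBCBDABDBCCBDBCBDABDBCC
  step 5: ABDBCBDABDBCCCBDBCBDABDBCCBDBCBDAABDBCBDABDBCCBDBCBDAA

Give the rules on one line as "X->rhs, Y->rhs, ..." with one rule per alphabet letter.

  step 4 ⇒ step 5: CBDBCBDAABDBCBDABDBCCBDBCBDABDBCC ⇒ A·BD·BC·BD·A·BD·BC·C·C·BD·BC·BD·A·BD·BC·C·BD·BC·BD·A·A·BD·BC·BD·A·BD·BC·C·BD·BC·BD·A·A
    A ↦ C
    B ↦ BD
    C ↦ A
    D ↦ BC

A->C, B->BD, C->A, D->BC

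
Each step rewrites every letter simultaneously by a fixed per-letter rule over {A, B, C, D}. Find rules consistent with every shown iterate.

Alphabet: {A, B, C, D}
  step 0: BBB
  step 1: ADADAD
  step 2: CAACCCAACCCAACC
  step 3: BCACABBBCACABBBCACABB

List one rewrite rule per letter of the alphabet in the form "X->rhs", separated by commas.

  step 2 ⇒ step 3: CAACCCAACCCAACC ⇒ B·CA·CA·B·B·B·CA·CA·B·B·B·CA·CA·B·B
    A ↦ CA
    C ↦ B
  step 0 ⇒ step 1: BBB ⇒ AD·AD·AD
    B ↦ AD
  step 1 ⇒ step 2: ADADAD ⇒ CA·ACC·CA·ACC·CA·ACC
    D ↦ ACC

A->CA, B->AD, C->B, D->ACC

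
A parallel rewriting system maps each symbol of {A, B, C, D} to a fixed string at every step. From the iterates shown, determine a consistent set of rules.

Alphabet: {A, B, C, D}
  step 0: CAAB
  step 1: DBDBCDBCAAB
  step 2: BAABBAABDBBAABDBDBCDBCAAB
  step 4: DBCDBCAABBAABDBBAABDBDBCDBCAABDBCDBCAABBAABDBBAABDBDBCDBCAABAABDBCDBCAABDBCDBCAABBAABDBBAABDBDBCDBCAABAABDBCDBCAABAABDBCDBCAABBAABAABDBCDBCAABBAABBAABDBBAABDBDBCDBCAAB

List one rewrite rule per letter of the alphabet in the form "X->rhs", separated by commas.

A->DBC, B->AAB, C->DB, D->B

  step 1 ⇒ step 2: DBDBCDBCAAB ⇒ B·AAB·B·AAB·DB·B·AAB·DB·DBC·DBC·AAB
    A ↦ DBC
    B ↦ AAB
    C ↦ DB
    D ↦ B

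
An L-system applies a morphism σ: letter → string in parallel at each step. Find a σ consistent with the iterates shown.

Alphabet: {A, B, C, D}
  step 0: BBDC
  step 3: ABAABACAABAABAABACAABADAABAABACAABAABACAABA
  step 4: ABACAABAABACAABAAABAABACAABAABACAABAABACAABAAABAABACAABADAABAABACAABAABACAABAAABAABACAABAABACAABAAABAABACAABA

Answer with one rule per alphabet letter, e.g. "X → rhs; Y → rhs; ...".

  step 3 ⇒ step 4: ABAABACAABAABAABACAABADAABAABACAABAABACAABA ⇒ ABA·CA·ABA·ABA·CA·ABA·A·ABA·ABA·CA·ABA·ABA·CA·ABA·ABA·CA·ABA·A·ABA·ABA·CA·ABA·DA·ABA·ABA·CA·ABA·ABA·CA·ABA·A·ABA·ABA·CA·ABA·ABA·CA·ABA·A·ABA·ABA·CA·ABA
    A ↦ ABA
    B ↦ CA
    C ↦ A
    D ↦ DA

A->ABA, B->CA, C->A, D->DA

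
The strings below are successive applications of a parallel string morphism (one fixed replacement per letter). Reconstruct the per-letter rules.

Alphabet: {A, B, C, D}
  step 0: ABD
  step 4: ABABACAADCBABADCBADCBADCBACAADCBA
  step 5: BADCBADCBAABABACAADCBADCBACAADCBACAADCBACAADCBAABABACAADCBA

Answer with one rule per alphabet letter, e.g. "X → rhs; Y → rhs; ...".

A->BA, B->DC, C->A, D->CA

  step 4 ⇒ step 5: ABABACAADCBABADCBADCBADCBACAADCBA ⇒ BA·DC·BA·DC·BA·A·BA·BA·CA·A·DC·BA·DC·BA·CA·A·DC·BA·CA·A·DC·BA·CA·A·DC·BA·A·BA·BA·CA·A·DC·BA
    A ↦ BA
    B ↦ DC
    C ↦ A
    D ↦ CA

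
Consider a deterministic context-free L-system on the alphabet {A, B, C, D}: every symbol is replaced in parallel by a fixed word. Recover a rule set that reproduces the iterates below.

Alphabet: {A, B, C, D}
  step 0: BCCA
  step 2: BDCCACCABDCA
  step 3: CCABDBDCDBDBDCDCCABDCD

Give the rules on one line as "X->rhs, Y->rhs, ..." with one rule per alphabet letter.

A->CD, B->C, C->BD, D->CA

  step 2 ⇒ step 3: BDCCACCABDCA ⇒ C·CA·BD·BD·CD·BD·BD·CD·C·CA·BD·CD
    A ↦ CD
    B ↦ C
    C ↦ BD
    D ↦ CA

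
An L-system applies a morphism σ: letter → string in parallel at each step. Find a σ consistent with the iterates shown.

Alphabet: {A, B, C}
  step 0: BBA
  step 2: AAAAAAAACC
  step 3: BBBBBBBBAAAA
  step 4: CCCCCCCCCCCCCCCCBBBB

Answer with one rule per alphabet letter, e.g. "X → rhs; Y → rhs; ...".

A->B, B->CC, C->AA

  step 3 ⇒ step 4: BBBBBBBBAAAA ⇒ CC·CC·CC·CC·CC·CC·CC·CC·B·B·B·B
    A ↦ B
    B ↦ CC
  step 2 ⇒ step 3: AAAAAAAACC ⇒ B·B·B·B·B·B·B·B·AA·AA
    C ↦ AA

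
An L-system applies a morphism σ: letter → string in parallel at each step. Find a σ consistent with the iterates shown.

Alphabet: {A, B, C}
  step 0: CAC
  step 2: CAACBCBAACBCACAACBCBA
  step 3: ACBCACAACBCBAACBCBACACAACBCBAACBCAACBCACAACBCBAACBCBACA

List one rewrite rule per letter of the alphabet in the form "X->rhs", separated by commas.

A->CA, B->CBA, C->ACB

  step 2 ⇒ step 3: CAACBCBAACBCACAACBCBA ⇒ ACB·CA·CA·ACB·CBA·ACB·CBA·CA·CA·ACB·CBA·ACB·CA·ACB·CA·CA·ACB·CBA·ACB·CBA·CA
    A ↦ CA
    B ↦ CBA
    C ↦ ACB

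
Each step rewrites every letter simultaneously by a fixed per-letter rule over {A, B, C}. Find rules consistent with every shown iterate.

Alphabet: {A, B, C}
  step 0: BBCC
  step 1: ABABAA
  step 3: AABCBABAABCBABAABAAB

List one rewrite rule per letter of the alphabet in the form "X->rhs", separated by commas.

A->CB, B->AB, C->A

  step 0 ⇒ step 1: BBCC ⇒ AB·AB·A·A
    B ↦ AB
    C ↦ A
    A ↦ CB  (constrained at step 1)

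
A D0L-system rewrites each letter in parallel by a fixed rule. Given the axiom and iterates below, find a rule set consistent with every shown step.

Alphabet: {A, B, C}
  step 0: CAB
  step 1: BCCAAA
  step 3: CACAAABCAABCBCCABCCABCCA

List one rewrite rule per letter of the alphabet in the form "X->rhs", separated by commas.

A->CA, B->AA, C->BC

  step 0 ⇒ step 1: CAB ⇒ BC·CA·AA
    A ↦ CA
    B ↦ AA
    C ↦ BC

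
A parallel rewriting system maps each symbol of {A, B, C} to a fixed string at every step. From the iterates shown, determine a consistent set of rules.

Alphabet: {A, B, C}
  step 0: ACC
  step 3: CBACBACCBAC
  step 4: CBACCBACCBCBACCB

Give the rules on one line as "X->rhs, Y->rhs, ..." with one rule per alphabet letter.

A->C, B->A, C->CB

  step 3 ⇒ step 4: CBACBACCBAC ⇒ CB·A·C·CB·A·C·CB·CB·A·C·CB
    A ↦ C
    B ↦ A
    C ↦ CB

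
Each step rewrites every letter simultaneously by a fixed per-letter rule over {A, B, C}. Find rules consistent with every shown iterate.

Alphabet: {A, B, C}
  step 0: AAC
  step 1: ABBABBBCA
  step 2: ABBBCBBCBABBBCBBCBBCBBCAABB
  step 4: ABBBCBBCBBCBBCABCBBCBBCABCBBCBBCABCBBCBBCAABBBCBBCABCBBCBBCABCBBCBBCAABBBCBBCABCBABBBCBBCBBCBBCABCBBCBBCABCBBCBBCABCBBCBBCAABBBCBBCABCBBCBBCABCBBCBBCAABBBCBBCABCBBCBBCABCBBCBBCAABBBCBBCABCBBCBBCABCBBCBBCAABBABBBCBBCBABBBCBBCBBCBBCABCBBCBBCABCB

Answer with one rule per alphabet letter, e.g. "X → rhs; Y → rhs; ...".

  step 1 ⇒ step 2: ABBABBBCA ⇒ ABB·BCB·BCB·ABB·BCB·BCB·BCB·BCA·ABB
    A ↦ ABB
    B ↦ BCB
    C ↦ BCA

A->ABB, B->BCB, C->BCA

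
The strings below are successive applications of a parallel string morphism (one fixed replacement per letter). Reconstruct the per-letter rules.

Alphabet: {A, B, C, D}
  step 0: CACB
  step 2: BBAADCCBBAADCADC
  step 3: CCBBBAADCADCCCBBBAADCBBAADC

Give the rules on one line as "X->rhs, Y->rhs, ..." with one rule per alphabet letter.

  step 2 ⇒ step 3: BBAADCCBBAADCADC ⇒ C·C·B·B·BA·ADC·ADC·C·C·B·B·BA·ADC·B·BA·ADC
    A ↦ B
    B ↦ C
    C ↦ ADC
    D ↦ BA

A->B, B->C, C->ADC, D->BA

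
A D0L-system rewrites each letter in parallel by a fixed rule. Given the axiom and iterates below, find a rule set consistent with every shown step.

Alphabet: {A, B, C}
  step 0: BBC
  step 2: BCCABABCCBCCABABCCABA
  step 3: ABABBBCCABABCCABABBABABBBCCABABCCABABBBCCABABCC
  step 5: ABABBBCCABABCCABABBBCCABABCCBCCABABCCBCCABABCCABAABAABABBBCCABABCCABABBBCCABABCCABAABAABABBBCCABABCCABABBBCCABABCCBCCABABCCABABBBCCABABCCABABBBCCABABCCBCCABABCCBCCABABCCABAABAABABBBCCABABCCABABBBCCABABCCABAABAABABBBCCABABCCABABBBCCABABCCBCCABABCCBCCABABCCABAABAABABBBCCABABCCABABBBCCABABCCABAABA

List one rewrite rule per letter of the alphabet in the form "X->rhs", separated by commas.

A->BCC, B->ABA, C->B

  step 2 ⇒ step 3: BCCABABCCBCCABABCCABA ⇒ ABA·B·B·BCC·ABA·BCC·ABA·B·B·ABA·B·B·BCC·ABA·BCC·ABA·B·B·BCC·ABA·BCC
    A ↦ BCC
    B ↦ ABA
    C ↦ B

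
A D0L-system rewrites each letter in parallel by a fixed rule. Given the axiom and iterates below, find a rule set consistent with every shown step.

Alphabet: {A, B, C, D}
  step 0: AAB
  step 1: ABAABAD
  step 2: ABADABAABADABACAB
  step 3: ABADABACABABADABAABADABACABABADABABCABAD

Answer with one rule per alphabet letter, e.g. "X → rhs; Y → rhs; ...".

A->ABA, B->D, C->BC, D->CAB

  step 2 ⇒ step 3: ABADABAABADABACAB ⇒ ABA·D·ABA·CAB·ABA·D·ABA·ABA·D·ABA·CAB·ABA·D·ABA·BC·ABA·D
    A ↦ ABA
    B ↦ D
    C ↦ BC
    D ↦ CAB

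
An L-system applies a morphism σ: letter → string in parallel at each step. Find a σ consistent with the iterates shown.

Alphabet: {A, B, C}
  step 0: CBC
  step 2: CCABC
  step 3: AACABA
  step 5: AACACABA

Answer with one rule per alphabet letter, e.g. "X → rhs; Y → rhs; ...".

A->C, B->AB, C->A

  step 2 ⇒ step 3: CCABC ⇒ A·A·C·AB·A
    A ↦ C
    B ↦ AB
    C ↦ A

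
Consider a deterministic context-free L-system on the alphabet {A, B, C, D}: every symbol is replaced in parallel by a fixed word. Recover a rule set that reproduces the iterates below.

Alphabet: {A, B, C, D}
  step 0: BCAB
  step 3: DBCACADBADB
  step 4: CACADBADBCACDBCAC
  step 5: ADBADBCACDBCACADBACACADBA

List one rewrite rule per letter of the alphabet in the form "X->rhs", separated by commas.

  step 4 ⇒ step 5: CACADBADBCACDBCAC ⇒ A·DB·A·DB·CA·C·DB·CA·C·A·DB·A·CA·C·A·DB·A
    A ↦ DB
    B ↦ C
    C ↦ A
    D ↦ CA

A->DB, B->C, C->A, D->CA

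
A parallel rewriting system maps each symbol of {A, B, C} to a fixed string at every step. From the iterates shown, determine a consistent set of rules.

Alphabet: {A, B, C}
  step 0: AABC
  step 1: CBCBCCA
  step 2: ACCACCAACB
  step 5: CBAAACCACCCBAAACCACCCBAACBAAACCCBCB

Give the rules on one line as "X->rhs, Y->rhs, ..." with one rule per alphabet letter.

  step 1 ⇒ step 2: CBCBCCA ⇒ A·CC·A·CC·A·A·CB
    A ↦ CB
    B ↦ CC
    C ↦ A

A->CB, B->CC, C->A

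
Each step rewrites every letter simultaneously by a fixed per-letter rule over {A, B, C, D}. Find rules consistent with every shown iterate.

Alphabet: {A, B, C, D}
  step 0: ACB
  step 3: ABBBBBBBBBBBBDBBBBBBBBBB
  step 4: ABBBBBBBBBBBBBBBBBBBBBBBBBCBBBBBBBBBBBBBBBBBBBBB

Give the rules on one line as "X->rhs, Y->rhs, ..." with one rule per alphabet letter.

  step 3 ⇒ step 4: ABBBBBBBBBBBBDBBBBBBBBBB ⇒ AB·BB·BB·BB·BB·BB·BB·BB·BB·BB·BB·BB·BB·CB·BB·BB·BB·BB·BB·BB·BB·BB·BB·BB
    A ↦ AB
    B ↦ BB
    D ↦ CB
    C ↦ BD  (constrained at step 0)

A->AB, B->BB, C->BD, D->CB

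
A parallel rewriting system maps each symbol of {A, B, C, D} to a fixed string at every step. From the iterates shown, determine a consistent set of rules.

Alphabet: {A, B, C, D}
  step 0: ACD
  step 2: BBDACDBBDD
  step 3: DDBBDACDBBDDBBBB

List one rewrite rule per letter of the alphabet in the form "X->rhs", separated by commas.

A->DA, B->D, C->CD, D->BB

  step 2 ⇒ step 3: BBDACDBBDD ⇒ D·D·BB·DA·CD·BB·D·D·BB·BB
    A ↦ DA
    B ↦ D
    C ↦ CD
    D ↦ BB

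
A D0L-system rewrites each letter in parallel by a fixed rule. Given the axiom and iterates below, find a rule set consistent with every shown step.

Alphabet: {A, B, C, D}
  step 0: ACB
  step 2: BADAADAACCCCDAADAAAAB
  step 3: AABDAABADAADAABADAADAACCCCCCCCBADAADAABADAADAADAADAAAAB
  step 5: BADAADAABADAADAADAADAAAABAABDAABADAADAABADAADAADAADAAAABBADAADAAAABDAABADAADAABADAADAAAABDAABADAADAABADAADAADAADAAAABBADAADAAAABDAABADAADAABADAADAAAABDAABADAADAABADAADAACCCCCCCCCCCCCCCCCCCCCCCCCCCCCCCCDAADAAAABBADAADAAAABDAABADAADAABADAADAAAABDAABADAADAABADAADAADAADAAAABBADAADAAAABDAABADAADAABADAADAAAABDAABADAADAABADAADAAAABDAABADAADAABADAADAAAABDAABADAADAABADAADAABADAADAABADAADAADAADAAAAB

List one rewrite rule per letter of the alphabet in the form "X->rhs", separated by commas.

  step 2 ⇒ step 3: BADAADAACCCCDAADAAAAB ⇒ AAB·DAA·BA·DAA·DAA·BA·DAA·DAA·CC·CC·CC·CC·BA·DAA·DAA·BA·DAA·DAA·DAA·DAA·AAB
    A ↦ DAA
    B ↦ AAB
    C ↦ CC
    D ↦ BA

A->DAA, B->AAB, C->CC, D->BA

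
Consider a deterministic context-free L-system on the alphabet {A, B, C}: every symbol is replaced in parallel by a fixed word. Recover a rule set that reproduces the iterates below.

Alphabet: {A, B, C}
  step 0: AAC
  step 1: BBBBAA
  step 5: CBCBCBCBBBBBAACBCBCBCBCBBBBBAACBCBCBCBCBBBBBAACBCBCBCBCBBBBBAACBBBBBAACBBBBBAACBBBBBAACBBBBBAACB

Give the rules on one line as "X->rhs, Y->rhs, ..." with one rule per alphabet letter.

A->BB, B->CB, C->AA

  step 0 ⇒ step 1: AAC ⇒ BB·BB·AA
    A ↦ BB
    C ↦ AA
    B ↦ CB  (constrained at step 1)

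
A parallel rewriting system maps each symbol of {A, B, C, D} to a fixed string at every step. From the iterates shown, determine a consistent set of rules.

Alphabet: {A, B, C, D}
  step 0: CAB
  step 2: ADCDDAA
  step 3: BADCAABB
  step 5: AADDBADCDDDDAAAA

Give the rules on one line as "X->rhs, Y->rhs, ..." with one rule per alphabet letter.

  step 2 ⇒ step 3: ADCDDAA ⇒ B·A·DC·A·A·B·B
    A ↦ B
    C ↦ DC
    D ↦ A
    B ↦ DD  (constrained at step 0)

A->B, B->DD, C->DC, D->A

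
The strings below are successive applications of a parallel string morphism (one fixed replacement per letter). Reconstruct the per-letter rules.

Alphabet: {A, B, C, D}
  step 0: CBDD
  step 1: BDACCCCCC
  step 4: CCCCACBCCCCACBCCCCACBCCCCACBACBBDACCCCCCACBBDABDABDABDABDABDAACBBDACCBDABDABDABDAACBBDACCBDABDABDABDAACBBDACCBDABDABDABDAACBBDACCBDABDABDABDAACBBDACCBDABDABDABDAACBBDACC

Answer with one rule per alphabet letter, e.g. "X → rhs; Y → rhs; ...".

A->ACB, B->CC, C->BDA, D->CC

  step 0 ⇒ step 1: CBDD ⇒ BDA·CC·CC·CC
    B ↦ CC
    C ↦ BDA
    D ↦ CC
    A ↦ ACB  (constrained at step 1)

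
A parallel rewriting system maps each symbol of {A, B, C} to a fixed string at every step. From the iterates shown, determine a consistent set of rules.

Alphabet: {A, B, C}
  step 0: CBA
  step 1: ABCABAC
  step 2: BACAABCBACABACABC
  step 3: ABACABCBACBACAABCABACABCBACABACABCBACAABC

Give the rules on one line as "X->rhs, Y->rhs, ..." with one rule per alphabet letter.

A->BAC, B->A, C->ABC

  step 2 ⇒ step 3: BACAABCBACABACABC ⇒ A·BAC·ABC·BAC·BAC·A·ABC·A·BAC·ABC·BAC·A·BAC·ABC·BAC·A·ABC
    A ↦ BAC
    B ↦ A
    C ↦ ABC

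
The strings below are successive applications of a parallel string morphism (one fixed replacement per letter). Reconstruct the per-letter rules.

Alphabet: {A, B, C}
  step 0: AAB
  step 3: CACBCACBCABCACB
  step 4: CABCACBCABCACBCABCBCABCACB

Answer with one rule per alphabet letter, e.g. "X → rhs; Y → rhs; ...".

A->B, B->CB, C->CA

  step 3 ⇒ step 4: CACBCACBCABCACB ⇒ CA·B·CA·CB·CA·B·CA·CB·CA·B·CB·CA·B·CA·CB
    A ↦ B
    B ↦ CB
    C ↦ CA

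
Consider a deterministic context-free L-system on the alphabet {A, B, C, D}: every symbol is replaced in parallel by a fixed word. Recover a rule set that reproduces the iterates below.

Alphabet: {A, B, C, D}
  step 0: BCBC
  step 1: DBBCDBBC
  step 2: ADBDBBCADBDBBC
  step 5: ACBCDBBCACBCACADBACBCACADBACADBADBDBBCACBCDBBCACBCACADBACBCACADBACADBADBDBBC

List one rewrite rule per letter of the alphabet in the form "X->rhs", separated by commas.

A->AC, B->DB, C->BC, D->A

  step 1 ⇒ step 2: DBBCDBBC ⇒ A·DB·DB·BC·A·DB·DB·BC
    B ↦ DB
    C ↦ BC
    D ↦ A
    A ↦ AC  (constrained at step 2)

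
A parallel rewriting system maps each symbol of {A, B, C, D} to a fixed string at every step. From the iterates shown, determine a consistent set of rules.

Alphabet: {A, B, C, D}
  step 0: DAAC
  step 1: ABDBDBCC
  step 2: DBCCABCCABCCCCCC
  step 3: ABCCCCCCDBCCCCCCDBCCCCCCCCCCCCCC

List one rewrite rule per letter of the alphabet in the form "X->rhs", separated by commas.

A->DB, B->CC, C->CC, D->AB

  step 2 ⇒ step 3: DBCCABCCABCCCCCC ⇒ AB·CC·CC·CC·DB·CC·CC·CC·DB·CC·CC·CC·CC·CC·CC·CC
    A ↦ DB
    B ↦ CC
    C ↦ CC
    D ↦ AB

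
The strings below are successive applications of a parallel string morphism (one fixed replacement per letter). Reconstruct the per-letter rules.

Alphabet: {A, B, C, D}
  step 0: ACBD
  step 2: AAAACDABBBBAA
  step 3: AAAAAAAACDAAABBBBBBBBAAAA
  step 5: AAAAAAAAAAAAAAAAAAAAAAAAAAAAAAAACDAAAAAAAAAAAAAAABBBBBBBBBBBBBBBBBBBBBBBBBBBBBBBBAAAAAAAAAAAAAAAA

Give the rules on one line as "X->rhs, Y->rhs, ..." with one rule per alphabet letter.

  step 2 ⇒ step 3: AAAACDABBBBAA ⇒ AA·AA·AA·AA·CD·A·AA·BB·BB·BB·BB·AA·AA
    A ↦ AA
    B ↦ BB
    C ↦ CD
    D ↦ A

A->AA, B->BB, C->CD, D->A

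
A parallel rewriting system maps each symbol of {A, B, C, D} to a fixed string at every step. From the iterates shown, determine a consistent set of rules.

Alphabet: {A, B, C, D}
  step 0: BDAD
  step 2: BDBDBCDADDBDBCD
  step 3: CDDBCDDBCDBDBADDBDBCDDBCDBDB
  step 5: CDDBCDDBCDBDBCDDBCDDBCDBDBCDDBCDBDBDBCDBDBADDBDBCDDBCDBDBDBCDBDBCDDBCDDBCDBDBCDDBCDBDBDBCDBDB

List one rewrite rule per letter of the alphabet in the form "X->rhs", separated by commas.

  step 2 ⇒ step 3: BDBDBCDADDBDBCD ⇒ CD·DB·CD·DB·CD·B·DB·AD·DB·DB·CD·DB·CD·B·DB
    A ↦ AD
    B ↦ CD
    C ↦ B
    D ↦ DB

A->AD, B->CD, C->B, D->DB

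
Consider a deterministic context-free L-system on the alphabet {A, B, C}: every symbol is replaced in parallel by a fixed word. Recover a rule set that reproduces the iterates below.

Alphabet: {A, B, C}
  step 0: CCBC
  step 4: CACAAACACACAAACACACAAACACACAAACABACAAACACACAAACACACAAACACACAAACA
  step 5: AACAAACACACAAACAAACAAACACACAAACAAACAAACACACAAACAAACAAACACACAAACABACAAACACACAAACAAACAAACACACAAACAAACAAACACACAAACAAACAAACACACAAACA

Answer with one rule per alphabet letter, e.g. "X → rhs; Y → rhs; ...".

  step 4 ⇒ step 5: CACAAACACACAAACACACAAACACACAAACABACAAACACACAAACACACAAACACACAAACA ⇒ AA·CA·AA·CA·CA·CA·AA·CA·AA·CA·AA·CA·CA·CA·AA·CA·AA·CA·AA·CA·CA·CA·AA·CA·AA·CA·AA·CA·CA·CA·AA·CA·BA·CA·AA·CA·CA·CA·AA·CA·AA·CA·AA·CA·CA·CA·AA·CA·AA·CA·AA·CA·CA·CA·AA·CA·AA·CA·AA·CA·CA·CA·AA·CA
    A ↦ CA
    B ↦ BA
    C ↦ AA

A->CA, B->BA, C->AA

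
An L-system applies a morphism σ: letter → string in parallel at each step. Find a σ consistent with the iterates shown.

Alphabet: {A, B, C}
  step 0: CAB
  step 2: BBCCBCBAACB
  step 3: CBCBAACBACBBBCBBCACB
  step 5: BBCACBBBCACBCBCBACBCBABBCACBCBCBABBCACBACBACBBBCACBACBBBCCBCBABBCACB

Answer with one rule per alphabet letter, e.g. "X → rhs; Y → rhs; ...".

  step 2 ⇒ step 3: BBCCBCBAACB ⇒ CB·CB·A·A·CB·A·CB·BBC·BBC·A·CB
    A ↦ BBC
    B ↦ CB
    C ↦ A

A->BBC, B->CB, C->A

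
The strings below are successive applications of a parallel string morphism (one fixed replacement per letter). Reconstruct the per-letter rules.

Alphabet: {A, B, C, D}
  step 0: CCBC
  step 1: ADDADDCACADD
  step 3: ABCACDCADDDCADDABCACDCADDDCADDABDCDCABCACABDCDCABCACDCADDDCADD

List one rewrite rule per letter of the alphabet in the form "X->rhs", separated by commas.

  step 0 ⇒ step 1: CCBC ⇒ ADD·ADD·CAC·ADD
    B ↦ CAC
    C ↦ ADD
    A ↦ AB  (constrained at step 1)
    D ↦ DC  (constrained at step 1)

A->AB, B->CAC, C->ADD, D->DC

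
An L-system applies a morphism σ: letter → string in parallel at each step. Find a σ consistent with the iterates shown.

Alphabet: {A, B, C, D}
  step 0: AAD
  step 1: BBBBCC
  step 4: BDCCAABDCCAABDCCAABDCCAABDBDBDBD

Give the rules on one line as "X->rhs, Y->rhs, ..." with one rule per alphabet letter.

  step 0 ⇒ step 1: AAD ⇒ BB·BB·CC
    A ↦ BB
    D ↦ CC
    B ↦ BD  (constrained at step 1)
    C ↦ A  (constrained at step 1)

A->BB, B->BD, C->A, D->CC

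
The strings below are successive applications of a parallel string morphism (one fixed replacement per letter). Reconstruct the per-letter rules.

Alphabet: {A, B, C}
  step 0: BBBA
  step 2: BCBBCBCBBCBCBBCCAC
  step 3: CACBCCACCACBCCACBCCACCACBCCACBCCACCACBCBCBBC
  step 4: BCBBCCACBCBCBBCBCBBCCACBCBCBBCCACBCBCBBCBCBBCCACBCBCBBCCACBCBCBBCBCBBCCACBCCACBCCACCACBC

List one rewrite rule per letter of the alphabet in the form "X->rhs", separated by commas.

  step 3 ⇒ step 4: CACBCCACCACBCCACBCCACCACBCCACBCCACCACBCBCBBC ⇒ BC·B·BC·CAC·BC·BC·B·BC·BC·B·BC·CAC·BC·BC·B·BC·CAC·BC·BC·B·BC·BC·B·BC·CAC·BC·BC·B·BC·CAC·BC·BC·B·BC·BC·B·BC·CAC·BC·CAC·BC·CAC·CAC·BC
    A ↦ B
    B ↦ CAC
    C ↦ BC

A->B, B->CAC, C->BC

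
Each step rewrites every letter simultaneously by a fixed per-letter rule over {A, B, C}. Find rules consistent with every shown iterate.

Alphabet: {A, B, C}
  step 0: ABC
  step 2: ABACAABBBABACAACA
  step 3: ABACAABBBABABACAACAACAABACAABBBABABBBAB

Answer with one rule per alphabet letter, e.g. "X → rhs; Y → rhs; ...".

A->AB, B->ACA, C->BB

  step 2 ⇒ step 3: ABACAABBBABACAACA ⇒ AB·ACA·AB·BB·AB·AB·ACA·ACA·ACA·AB·ACA·AB·BB·AB·AB·BB·AB
    A ↦ AB
    B ↦ ACA
    C ↦ BB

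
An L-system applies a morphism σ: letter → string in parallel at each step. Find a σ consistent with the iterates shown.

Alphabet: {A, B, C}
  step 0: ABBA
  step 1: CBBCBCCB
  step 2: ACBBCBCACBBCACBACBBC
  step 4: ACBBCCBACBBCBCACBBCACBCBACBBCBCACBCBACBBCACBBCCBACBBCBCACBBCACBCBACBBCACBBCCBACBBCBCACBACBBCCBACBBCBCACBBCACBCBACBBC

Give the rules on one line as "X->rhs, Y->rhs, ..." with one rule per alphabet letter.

A->CB, B->BC, C->ACB

  step 1 ⇒ step 2: CBBCBCCB ⇒ ACB·BC·BC·ACB·BC·ACB·ACB·BC
    B ↦ BC
    C ↦ ACB
  step 0 ⇒ step 1: ABBA ⇒ CB·BC·BC·CB
    A ↦ CB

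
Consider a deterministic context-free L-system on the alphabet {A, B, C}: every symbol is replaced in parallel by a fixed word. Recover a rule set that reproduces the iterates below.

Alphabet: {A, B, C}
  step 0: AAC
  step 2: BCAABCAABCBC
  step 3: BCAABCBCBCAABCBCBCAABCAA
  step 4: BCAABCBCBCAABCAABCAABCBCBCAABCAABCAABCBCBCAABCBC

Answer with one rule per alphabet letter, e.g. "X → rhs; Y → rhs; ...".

A->BC, B->BC, C->AA

  step 3 ⇒ step 4: BCAABCBCBCAABCBCBCAABCAA ⇒ BC·AA·BC·BC·BC·AA·BC·AA·BC·AA·BC·BC·BC·AA·BC·AA·BC·AA·BC·BC·BC·AA·BC·BC
    A ↦ BC
    B ↦ BC
    C ↦ AA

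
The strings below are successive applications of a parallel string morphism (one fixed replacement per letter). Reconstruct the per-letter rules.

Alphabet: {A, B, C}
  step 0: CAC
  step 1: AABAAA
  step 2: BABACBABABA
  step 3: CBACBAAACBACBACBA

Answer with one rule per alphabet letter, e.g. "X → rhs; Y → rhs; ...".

A->BA, B->C, C->AA

  step 2 ⇒ step 3: BABACBABABA ⇒ C·BA·C·BA·AA·C·BA·C·BA·C·BA
    A ↦ BA
    B ↦ C
    C ↦ AA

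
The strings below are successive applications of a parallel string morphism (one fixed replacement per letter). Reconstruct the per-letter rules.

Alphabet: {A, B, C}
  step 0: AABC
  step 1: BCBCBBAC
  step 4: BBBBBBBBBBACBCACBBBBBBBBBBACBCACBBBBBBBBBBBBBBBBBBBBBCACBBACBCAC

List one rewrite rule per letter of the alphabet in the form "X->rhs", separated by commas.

  step 0 ⇒ step 1: AABC ⇒ BC·BC·BB·AC
    A ↦ BC
    B ↦ BB
    C ↦ AC

A->BC, B->BB, C->AC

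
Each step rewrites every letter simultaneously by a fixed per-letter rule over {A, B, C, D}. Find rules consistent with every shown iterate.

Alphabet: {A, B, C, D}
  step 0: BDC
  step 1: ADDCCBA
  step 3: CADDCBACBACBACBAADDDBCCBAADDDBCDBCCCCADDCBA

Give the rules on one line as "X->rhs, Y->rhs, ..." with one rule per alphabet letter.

  step 0 ⇒ step 1: BDC ⇒ ADD·C·CBA
    B ↦ ADD
    C ↦ CBA
    D ↦ C
    A ↦ DBC  (constrained at step 1)

A->DBC, B->ADD, C->CBA, D->C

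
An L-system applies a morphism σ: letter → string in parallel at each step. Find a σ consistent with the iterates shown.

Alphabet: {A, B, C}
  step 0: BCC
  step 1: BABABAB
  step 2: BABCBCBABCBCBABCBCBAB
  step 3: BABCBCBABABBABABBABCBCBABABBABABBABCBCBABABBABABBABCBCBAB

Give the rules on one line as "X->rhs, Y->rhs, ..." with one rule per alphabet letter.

  step 2 ⇒ step 3: BABCBCBABCBCBABCBCBAB ⇒ BAB·CBC·BAB·AB·BAB·AB·BAB·CBC·BAB·AB·BAB·AB·BAB·CBC·BAB·AB·BAB·AB·BAB·CBC·BAB
    A ↦ CBC
    B ↦ BAB
    C ↦ AB

A->CBC, B->BAB, C->AB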